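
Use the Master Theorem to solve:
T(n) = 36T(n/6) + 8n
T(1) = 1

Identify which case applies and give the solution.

a=36, b=6, f(n)=8n. log_6(36) = 2. Since c=1 < 2, Case 1 applies: T(n) = Θ(n^log_b(a)) = O(n^2).

Answer: O(n^2) - Case 1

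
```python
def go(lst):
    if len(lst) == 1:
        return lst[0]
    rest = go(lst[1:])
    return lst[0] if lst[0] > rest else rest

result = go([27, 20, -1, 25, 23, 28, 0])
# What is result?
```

Recursive max over [27, 20, -1, 25, 23, 28, 0] = 28

Answer: 28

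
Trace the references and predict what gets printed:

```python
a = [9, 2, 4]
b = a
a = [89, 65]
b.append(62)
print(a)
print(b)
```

Key concept: rebinding vs mutation: a is rebound to a new list, b still points at the original.
Step by step:
`a = [9, 2, 4]` → a = [9, 2, 4]
`b = a` → b = [9, 2, 4] (same object as a)
`a = [89, 65]` → a = [89, 65]
`b.append(62)` → b = [9, 2, 4, 62]
`print(a)` → prints [89, 65]
`print(b)` → prints [9, 2, 4, 62]

Answer:
[89, 65]
[9, 2, 4, 62]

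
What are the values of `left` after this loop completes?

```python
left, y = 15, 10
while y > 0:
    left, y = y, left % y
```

GCD of 15 and 10
`left` takes the values: 15 → 10 → 5

Answer: 5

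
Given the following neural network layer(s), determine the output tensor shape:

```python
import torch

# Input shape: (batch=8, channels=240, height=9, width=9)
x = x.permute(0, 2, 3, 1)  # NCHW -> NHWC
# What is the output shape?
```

Input: (8, 240, 9, 9) -> Output: (8, 9, 9, 240)

Answer: (8, 9, 9, 240)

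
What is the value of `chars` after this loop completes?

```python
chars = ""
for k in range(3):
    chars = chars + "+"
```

Repeat '+' 3 times
`chars` takes the values: "" → "+" → "++" → "+++"

Answer: "+++"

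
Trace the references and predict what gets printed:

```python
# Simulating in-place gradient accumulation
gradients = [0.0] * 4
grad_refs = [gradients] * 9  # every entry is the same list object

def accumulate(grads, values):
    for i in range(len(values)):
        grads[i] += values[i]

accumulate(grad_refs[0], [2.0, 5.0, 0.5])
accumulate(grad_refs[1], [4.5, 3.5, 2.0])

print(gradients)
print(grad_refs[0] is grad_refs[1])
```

Key concept: gradient accumulation aliasing.
Step by step:
`gradients = [0.0] * 4` → gradients = [0.0, 0.0, 0.0, 0.0]
`grad_refs = [gradients] * 9` → grad_refs = [[0.0, 0.0, 0.0, 0.0], [0.0, 0.0, 0.0, 0.0], [0.0, 0.0, 0.0, 0.0], [0.0, 0.0, 0.0, 0.0], [0.0, 0.0, 0.0, 0.0], [0.0, 0.0, 0.0, 0.0], [0.0, 0.0, 0.0, 0.0], [0.0, 0.0, 0.0, 0.0], [0.0, 0.0, 0.0, 0.0]]
`accumulate(grad_refs[0], [2.0, 5.0, 0.5])` → gradients = [2.0, 5.0, 0.5, 0.0]; grad_refs = [[2.0, 5.0, 0.5, 0.0], [2.0, 5.0, 0.5, 0.0], [2.0, 5.0, 0.5, 0.0], [2.0, 5.0, 0.5, 0.0], [2.0, 5.0, 0.5, 0.0], [2.0, 5.0, 0.5, 0.0], [2.0, 5.0, 0.5, 0.0], [2.0, 5.0, 0.5, 0.0], [2.0, 5.0, 0.5, 0.0]]
`accumulate(grad_refs[1], [4.5, 3.5, 2.0])` → gradients = [6.5, 8.5, 2.5, 0.0]; grad_refs = [[6.5, 8.5, 2.5, 0.0], [6.5, 8.5, 2.5, 0.0], [6.5, 8.5, 2.5, 0.0], [6.5, 8.5, 2.5, 0.0], [6.5, 8.5, 2.5, 0.0], [6.5, 8.5, 2.5, 0.0], [6.5, 8.5, 2.5, 0.0], [6.5, 8.5, 2.5, 0.0], [6.5, 8.5, 2.5, 0.0]]
`print(gradients)` → prints [6.5, 8.5, 2.5, 0.0]
`print(grad_refs[0] is grad_refs[1])` → prints True

Answer:
[6.5, 8.5, 2.5, 0.0]
True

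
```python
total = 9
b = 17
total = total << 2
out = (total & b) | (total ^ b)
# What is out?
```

Trace:
`total = 9` → total = 9
`b = 17` → b = 17
`total = total << 2` → total = 36
`out = (total & b) | (total ^ b)` → out = 53
So out = 53

Answer: 53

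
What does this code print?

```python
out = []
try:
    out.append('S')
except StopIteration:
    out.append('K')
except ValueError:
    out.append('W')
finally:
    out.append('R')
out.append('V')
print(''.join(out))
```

Execution trace: 'S' (try body, no exception) → 'R' (finally) → 'V' (after the try/except). Output: SRV

Answer: SRV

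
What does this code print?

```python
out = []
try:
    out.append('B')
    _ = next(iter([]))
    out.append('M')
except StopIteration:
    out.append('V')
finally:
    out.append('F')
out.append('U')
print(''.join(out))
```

Execution trace: 'B' (try body) → 'V' (except StopIteration) → 'F' (finally) → 'U' (after the try/except). Output: BVFU

Answer: BVFU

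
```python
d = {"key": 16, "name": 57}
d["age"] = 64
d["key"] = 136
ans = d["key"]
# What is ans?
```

Trace:
`d = {"key": 16, "name": 57}` → d = {'key': 16, 'name': 57}
`d["age"] = 64` → d = {'key': 16, 'name': 57, 'age': 64}
`d["key"] = 136` → d = {'key': 136, 'name': 57, 'age': 64}
`ans = d["key"]` → ans = 136
So ans = 136

Answer: 136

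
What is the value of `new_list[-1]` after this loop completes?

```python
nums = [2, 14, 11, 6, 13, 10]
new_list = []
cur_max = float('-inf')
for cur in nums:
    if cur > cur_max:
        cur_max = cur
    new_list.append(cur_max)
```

Running max ends at 14
`new_list` takes the values: [] → [2] → [2, 14] → [2, 14, 14] → [2, 14, 14, 14] → [2, 14, 14, 14, 14] → [2, 14, 14, 14, 14, 14]
So `new_list[-1]` = 14

Answer: 14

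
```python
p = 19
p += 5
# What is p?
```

Trace:
`p = 19` → p = 19
`p += 5` → p = 24
So p = 24

Answer: 24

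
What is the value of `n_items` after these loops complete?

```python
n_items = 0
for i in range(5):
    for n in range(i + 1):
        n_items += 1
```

Triangle: 1 + 2 + ... + 5
`n_items` takes the values: 0 → 1 → 2 → 3 → 4 → 5 → 6 → 7 → 8 → 9 → 10 → 11 → 12 → 13 → 14 → 15

Answer: 15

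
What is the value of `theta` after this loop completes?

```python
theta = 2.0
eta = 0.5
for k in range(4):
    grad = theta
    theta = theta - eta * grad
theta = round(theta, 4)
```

Gradient descent: w = 2.0 * (1 - 0.5)^4
`theta` takes the values: 2.0 → 1.0 → 0.5 → 0.25 → 0.125

Answer: 0.125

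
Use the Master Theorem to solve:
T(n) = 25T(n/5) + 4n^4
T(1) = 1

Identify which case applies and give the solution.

a=25, b=5, f(n)=4n^4. log_5(25) = 2. Since c=4 > 2 and the regularity condition holds (25(n/5)^4 = (25/5^4)n^4 with 25/5^4 < 1), Case 3 applies: T(n) = Θ(f(n)) = O(n^4).

Answer: O(n^4) - Case 3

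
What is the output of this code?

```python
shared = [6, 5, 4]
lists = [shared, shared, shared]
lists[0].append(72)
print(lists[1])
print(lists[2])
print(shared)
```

Key concept: list of same reference.
Step by step:
`shared = [6, 5, 4]` → shared = [6, 5, 4]
`lists = [shared, shared, shared]` → lists = [[6, 5, 4], [6, 5, 4], [6, 5, 4]]
`lists[0].append(72)` → shared = [6, 5, 4, 72]; lists = [[6, 5, 4, 72], [6, 5, 4, 72], [6, 5, 4, 72]]
`print(lists[1])` → prints [6, 5, 4, 72]
`print(lists[2])` → prints [6, 5, 4, 72]
`print(shared)` → prints [6, 5, 4, 72]

Answer:
[6, 5, 4, 72]
[6, 5, 4, 72]
[6, 5, 4, 72]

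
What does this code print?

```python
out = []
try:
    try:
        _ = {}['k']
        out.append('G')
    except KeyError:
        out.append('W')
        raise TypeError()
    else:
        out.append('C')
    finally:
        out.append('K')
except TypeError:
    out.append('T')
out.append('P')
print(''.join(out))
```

Execution trace: 'W' (inner except KeyError) → 'K' (inner finally) → 'T' (outer except TypeError) → 'P' (after the try/except). Output: WKTP

Answer: WKTP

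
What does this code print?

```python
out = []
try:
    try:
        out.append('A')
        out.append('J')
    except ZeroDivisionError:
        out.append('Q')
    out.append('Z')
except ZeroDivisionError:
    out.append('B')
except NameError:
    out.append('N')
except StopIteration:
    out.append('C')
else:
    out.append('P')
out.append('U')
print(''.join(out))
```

Execution trace: 'A' (inner try body) → 'J' (inner try body, no exception) → 'Z' (try body, no exception) → 'P' (else) → 'U' (after the try/except). Output: AJZPU

Answer: AJZPU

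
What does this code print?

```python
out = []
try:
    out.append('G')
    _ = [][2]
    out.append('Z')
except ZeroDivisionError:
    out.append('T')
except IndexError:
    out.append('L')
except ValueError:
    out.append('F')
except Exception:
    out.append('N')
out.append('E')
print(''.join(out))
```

Execution trace: 'G' (try body) → 'L' (except IndexError) → 'E' (after the try/except). Output: GLE

Answer: GLE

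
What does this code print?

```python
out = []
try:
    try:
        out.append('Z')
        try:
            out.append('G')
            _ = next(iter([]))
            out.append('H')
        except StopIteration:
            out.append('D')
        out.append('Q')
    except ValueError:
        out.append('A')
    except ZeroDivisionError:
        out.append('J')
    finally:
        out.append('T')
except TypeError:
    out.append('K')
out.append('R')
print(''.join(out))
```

Execution trace: 'Z' (try body) → 'G' (inner try body) → 'D' (inner except StopIteration) → 'Q' (try body, no exception) → 'T' (finally) → 'R' (after the try/except). Output: ZGDQTR

Answer: ZGDQTR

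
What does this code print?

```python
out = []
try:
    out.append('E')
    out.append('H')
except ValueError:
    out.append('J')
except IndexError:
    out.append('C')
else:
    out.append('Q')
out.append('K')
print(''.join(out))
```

Execution trace: 'E' (try body) → 'H' (try body, no exception) → 'Q' (else) → 'K' (after the try/except). Output: EHQK

Answer: EHQK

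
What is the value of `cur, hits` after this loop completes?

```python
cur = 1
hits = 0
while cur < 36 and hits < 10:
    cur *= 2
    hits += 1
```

Double until >= 36 or 10 iterations
`cur, hits` takes the values: (1, 0) → (2, 0) → (2, 1) → (4, 1) → (4, 2) → (8, 2) → (8, 3) → (16, 3) → (16, 4) → (32, 4) → (32, 5) → (64, 5) → (64, 6)

Answer: 64, 6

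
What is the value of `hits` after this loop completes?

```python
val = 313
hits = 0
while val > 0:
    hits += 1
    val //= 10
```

Count digits by repeated division by 10
`hits` takes the values: 0 → 1 → 2 → 3

Answer: 3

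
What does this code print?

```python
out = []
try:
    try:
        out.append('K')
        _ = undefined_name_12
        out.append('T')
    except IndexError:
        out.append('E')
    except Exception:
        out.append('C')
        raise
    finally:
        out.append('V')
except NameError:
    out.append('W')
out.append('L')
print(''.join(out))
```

Execution trace: 'K' (inner try body) → 'C' (inner except Exception) → 'V' (inner finally) → 'W' (outer except NameError) → 'L' (after the try/except). Output: KCVWL

Answer: KCVWL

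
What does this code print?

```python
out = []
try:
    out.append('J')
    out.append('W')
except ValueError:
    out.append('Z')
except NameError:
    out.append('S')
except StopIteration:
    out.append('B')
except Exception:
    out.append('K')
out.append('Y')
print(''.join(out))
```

Execution trace: 'J' (try body) → 'W' (try body, no exception) → 'Y' (after the try/except). Output: JWY

Answer: JWY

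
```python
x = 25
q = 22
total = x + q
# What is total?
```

Trace:
`x = 25` → x = 25
`q = 22` → q = 22
`total = x + q` → total = 47
So total = 47

Answer: 47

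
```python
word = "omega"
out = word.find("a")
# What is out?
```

Trace:
`word = "omega"` → word = 'omega'
`out = word.find("a")` → out = 4
So out = 4

Answer: 4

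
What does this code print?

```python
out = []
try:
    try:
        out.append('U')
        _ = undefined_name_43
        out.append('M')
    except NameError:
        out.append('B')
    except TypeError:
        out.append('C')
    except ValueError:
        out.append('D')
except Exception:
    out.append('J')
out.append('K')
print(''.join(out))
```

Execution trace: 'U' (inner try body) → 'B' (inner except NameError) → 'K' (after the try/except). Output: UBK

Answer: UBK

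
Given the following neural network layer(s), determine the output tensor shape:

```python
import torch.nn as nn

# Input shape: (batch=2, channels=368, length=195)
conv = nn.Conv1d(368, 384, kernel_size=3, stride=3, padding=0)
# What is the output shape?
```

Input: (2, 368, 195) -> Output: (2, 384, 65)

Answer: (2, 384, 65)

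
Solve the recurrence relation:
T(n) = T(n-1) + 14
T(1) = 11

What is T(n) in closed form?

Unrolling: T(n) = T(1) + 14·(n-1) = 11 + 14(n-1) = 14n - 3.

Answer: T(n) = 14n - 3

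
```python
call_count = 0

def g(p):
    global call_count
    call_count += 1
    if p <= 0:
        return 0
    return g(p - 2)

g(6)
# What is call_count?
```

Linear recursion stepping by 2: 4 calls from p=6 down to ≤0.

Answer: 4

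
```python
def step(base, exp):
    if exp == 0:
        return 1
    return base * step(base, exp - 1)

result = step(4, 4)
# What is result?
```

step(4, 4) = 4 * 4 * 4 * 4 = 256

Answer: 256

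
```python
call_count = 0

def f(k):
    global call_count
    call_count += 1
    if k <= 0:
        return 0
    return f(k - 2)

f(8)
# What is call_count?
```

Linear recursion stepping by 2: 5 calls from k=8 down to ≤0.

Answer: 5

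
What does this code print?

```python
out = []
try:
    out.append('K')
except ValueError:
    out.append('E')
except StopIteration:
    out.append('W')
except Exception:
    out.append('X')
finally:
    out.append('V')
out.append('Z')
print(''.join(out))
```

Execution trace: 'K' (try body, no exception) → 'V' (finally) → 'Z' (after the try/except). Output: KVZ

Answer: KVZ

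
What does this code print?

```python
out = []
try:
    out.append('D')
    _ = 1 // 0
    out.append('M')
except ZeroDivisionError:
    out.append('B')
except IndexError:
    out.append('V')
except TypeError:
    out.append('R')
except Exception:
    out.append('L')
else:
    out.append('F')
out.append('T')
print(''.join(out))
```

Execution trace: 'D' (try body) → 'B' (except ZeroDivisionError) → 'T' (after the try/except). Output: DBT

Answer: DBT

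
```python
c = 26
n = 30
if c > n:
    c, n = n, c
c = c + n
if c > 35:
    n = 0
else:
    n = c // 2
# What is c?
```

Trace:
`c = 26` → c = 26
`n = 30` → n = 30
`if c > n: ...` → c > n is False → no variable changes
`c = c + n` → c = 56
`if c > 35: ...` → c > 35 is True → n = 0
So c = 56

Answer: 56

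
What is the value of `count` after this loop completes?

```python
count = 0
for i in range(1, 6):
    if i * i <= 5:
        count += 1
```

Count numbers where i² ≤ 5
`count` takes the values: 0 → 1 → 2

Answer: 2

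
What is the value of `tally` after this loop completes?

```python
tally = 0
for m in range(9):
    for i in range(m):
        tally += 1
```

Triangle number: 0+1+2+...+8
`tally` takes the values: 0 → 1 → 2 → 3 → 4 → 5 → 6 → 7 → 8 → 9 → 10 → 11 → 12 → 13 → 14 → 15 → 16 → 17 → 18 → 19 → 20 → 21 → 22 → 23 → 24 → 25 → 26 → 27 → 28 → 29 → 30 → 31 → 32 → 33 → 34 → 35 → 36

Answer: 36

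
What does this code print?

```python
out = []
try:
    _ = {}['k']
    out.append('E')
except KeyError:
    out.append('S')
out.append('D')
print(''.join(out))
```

Execution trace: 'S' (except KeyError) → 'D' (after the try/except). Output: SD

Answer: SD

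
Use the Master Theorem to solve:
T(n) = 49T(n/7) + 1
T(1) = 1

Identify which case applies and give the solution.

a=49, b=7, f(n)=1. log_7(49) = 2. Since c=0 < 2, Case 1 applies: T(n) = Θ(n^log_b(a)) = O(n^2).

Answer: O(n^2) - Case 1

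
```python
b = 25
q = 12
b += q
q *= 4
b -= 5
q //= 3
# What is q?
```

Trace:
`b = 25` → b = 25
`q = 12` → q = 12
`b += q` → b = 37
`q *= 4` → q = 48
`b -= 5` → b = 32
`q //= 3` → q = 16
So q = 16

Answer: 16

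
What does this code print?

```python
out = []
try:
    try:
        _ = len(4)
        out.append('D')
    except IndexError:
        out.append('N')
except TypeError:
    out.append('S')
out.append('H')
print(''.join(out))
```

Execution trace: 'S' (outer except TypeError) → 'H' (after the try/except). Output: SH

Answer: SH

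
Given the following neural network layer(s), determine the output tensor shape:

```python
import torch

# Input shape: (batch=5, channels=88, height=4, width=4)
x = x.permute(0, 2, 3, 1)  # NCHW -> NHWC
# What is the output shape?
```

Input: (5, 88, 4, 4) -> Output: (5, 4, 4, 88)

Answer: (5, 4, 4, 88)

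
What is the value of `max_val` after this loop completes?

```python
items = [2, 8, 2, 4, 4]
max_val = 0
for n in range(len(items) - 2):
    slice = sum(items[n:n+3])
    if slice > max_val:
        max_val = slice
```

Max sum of 3-element window in [2, 8, 2, 4, 4]
`max_val` takes the values: 0 → 12 → 14

Answer: 14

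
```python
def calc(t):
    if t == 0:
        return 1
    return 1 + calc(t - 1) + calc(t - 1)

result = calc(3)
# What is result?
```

calc(t) = 1 + 2·calc(t-1), calc(0)=1. Closed form: (1+1)·2^3 - 1 = 15.

Answer: 15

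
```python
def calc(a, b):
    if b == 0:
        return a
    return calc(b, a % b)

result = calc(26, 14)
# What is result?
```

calc(26, 14) -> calc(14, 12) -> calc(12, 2) -> calc(2, 0) -> 2

Answer: 2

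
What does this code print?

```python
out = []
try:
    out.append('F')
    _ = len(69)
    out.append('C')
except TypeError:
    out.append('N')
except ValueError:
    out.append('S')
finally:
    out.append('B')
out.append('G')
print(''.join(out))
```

Execution trace: 'F' (try body) → 'N' (except TypeError) → 'B' (finally) → 'G' (after the try/except). Output: FNBG

Answer: FNBG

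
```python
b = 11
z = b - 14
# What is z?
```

Trace:
`b = 11` → b = 11
`z = b - 14` → z = -3
So z = -3

Answer: -3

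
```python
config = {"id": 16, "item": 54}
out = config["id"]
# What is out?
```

Trace:
`config = {"id": 16, "item": 54}` → config = {'id': 16, 'item': 54}
`out = config["id"]` → out = 16
So out = 16

Answer: 16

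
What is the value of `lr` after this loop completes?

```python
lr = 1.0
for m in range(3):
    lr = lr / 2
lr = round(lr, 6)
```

Halving LR 3 times: 1 / 2^3
`lr` takes the values: 1.0 → 0.5 → 0.25 → 0.125

Answer: 0.125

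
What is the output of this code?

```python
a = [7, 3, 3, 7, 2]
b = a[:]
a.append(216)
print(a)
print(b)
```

Key concept: slice [:] creates copy.
Step by step:
`a = [7, 3, 3, 7, 2]` → a = [7, 3, 3, 7, 2]
`b = a[:]` → b = [7, 3, 3, 7, 2]
`a.append(216)` → a = [7, 3, 3, 7, 2, 216]
`print(a)` → prints [7, 3, 3, 7, 2, 216]
`print(b)` → prints [7, 3, 3, 7, 2]

Answer:
[7, 3, 3, 7, 2, 216]
[7, 3, 3, 7, 2]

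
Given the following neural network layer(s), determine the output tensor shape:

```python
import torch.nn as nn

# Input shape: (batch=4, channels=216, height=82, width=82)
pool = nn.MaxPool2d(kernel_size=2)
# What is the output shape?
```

Input: (4, 216, 82, 82) -> Output: (4, 216, 41, 41)

Answer: (4, 216, 41, 41)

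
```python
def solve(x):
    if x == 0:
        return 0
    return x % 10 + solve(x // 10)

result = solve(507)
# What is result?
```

Sum of digits of 507: 7 + 0 + 5 = 12

Answer: 12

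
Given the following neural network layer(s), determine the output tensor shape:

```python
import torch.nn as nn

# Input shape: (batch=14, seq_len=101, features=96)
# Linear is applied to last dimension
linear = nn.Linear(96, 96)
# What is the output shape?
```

Input: (14, 101, 96) -> Output: (14, 101, 96)

Answer: (14, 101, 96)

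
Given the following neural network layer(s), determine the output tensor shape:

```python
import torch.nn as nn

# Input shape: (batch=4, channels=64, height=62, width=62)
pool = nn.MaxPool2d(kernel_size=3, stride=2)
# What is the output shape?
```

Input: (4, 64, 62, 62) -> Output: (4, 64, 30, 30)

Answer: (4, 64, 30, 30)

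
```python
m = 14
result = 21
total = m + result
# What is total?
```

Trace:
`m = 14` → m = 14
`result = 21` → result = 21
`total = m + result` → total = 35
So total = 35

Answer: 35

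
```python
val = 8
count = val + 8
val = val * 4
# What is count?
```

Trace:
`val = 8` → val = 8
`count = val + 8` → count = 16
`val = val * 4` → val = 32
So count = 16

Answer: 16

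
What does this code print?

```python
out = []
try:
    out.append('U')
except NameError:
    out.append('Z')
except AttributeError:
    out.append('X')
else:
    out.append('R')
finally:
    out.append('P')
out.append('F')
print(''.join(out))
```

Execution trace: 'U' (try body, no exception) → 'R' (else) → 'P' (finally) → 'F' (after the try/except). Output: URPF

Answer: URPF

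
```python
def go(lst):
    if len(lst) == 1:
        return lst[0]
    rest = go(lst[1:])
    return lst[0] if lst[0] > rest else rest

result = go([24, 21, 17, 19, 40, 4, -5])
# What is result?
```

Recursive max over [24, 21, 17, 19, 40, 4, -5] = 40

Answer: 40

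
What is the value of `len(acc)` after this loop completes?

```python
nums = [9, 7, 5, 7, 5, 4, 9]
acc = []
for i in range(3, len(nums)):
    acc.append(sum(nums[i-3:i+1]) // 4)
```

Number of 4-element averages
`acc` takes the values: [] → [7] → [7, 6] → [7, 6, 5] → [7, 6, 5, 6]
So `len(acc)` = 4

Answer: 4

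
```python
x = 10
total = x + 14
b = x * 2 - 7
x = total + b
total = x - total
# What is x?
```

Trace:
`x = 10` → x = 10
`total = x + 14` → total = 24
`b = x * 2 - 7` → b = 13
`x = total + b` → x = 37
`total = x - total` → total = 13
So x = 37

Answer: 37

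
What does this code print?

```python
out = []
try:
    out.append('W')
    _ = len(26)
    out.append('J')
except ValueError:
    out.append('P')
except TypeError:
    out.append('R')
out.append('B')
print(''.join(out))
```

Execution trace: 'W' (try body) → 'R' (except TypeError) → 'B' (after the try/except). Output: WRB

Answer: WRB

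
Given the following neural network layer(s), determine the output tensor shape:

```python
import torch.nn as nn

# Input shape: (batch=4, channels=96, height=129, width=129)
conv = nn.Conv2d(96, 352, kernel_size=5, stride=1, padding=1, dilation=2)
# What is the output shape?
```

Input: (4, 96, 129, 129) -> Output: (4, 352, 123, 123)

Answer: (4, 352, 123, 123)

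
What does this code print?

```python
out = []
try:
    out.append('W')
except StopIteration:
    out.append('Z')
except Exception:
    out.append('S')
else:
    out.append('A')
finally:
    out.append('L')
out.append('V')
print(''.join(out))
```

Execution trace: 'W' (try body, no exception) → 'A' (else) → 'L' (finally) → 'V' (after the try/except). Output: WALV

Answer: WALV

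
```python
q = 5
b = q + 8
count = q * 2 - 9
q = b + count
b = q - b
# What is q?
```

Trace:
`q = 5` → q = 5
`b = q + 8` → b = 13
`count = q * 2 - 9` → count = 1
`q = b + count` → q = 14
`b = q - b` → b = 1
So q = 14

Answer: 14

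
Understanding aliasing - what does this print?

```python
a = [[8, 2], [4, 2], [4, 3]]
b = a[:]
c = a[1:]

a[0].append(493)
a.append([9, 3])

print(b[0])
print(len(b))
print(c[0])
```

Key concept: slice with nested mutation.
Step by step:
`a = [[8, 2], [4, 2], [4, 3]]` → a = [[8, 2], [4, 2], [4, 3]]
`b = a[:]` → b = [[8, 2], [4, 2], [4, 3]]
`c = a[1:]` → c = [[4, 2], [4, 3]]
`a[0].append(493)` → a = [[8, 2, 493], [4, 2], [4, 3]]; b = [[8, 2, 493], [4, 2], [4, 3]]
`a.append([9, 3])` → a = [[8, 2, 493], [4, 2], [4, 3], [9, 3]]
`print(b[0])` → prints [8, 2, 493]
`print(len(b))` → prints 3
`print(c[0])` → prints [4, 2]

Answer:
[8, 2, 493]
3
[4, 2]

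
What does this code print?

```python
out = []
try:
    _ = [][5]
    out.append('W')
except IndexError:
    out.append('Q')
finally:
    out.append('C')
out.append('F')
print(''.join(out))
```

Execution trace: 'Q' (except IndexError) → 'C' (finally) → 'F' (after the try/except). Output: QCF

Answer: QCF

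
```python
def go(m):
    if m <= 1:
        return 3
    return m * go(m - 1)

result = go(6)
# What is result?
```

go(6) = 6 * 5 * 4 * 3 * 2 * 3 = 2160

Answer: 2160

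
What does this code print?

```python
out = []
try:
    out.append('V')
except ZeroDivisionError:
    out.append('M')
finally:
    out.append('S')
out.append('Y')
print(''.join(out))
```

Execution trace: 'V' (try body, no exception) → 'S' (finally) → 'Y' (after the try/except). Output: VSY

Answer: VSY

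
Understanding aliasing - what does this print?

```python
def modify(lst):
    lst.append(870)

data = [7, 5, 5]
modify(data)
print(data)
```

Key concept: function modifies passed list.
Step by step:
`data = [7, 5, 5]` → data = [7, 5, 5]
`modify(data)` → data = [7, 5, 5, 870]
`print(data)` → prints [7, 5, 5, 870]

Answer: [7, 5, 5, 870]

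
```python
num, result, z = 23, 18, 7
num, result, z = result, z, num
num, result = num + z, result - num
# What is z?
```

Trace:
`num, result, z = 23, 18, 7` → num = 23; result = 18; z = 7
`num, result, z = result, z, num` → num = 18; result = 7; z = 23
`num, result = num + z, result - num` → num = 41; result = -11
So z = 23

Answer: 23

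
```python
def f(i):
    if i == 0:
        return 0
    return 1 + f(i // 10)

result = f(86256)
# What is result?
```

Count of digits of 86256: 5

Answer: 5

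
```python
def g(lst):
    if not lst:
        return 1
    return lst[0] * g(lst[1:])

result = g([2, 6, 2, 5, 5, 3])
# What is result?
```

Product over [2, 6, 2, 5, 5, 3] = 2 * 6 * 2 * 5 * 5 * 3 = 1800

Answer: 1800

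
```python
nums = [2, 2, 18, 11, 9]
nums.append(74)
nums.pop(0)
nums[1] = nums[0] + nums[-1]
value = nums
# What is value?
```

Trace:
`nums = [2, 2, 18, 11, 9]` → nums = [2, 2, 18, 11, 9]
`nums.append(74)` → nums = [2, 2, 18, 11, 9, 74]
`nums.pop(0)` → nums = [2, 18, 11, 9, 74]
`nums[1] = nums[0] + nums[-1]` → nums = [2, 76, 11, 9, 74]
`value = nums` → value = [2, 76, 11, 9, 74]
So value = [2, 76, 11, 9, 74]

Answer: [2, 76, 11, 9, 74]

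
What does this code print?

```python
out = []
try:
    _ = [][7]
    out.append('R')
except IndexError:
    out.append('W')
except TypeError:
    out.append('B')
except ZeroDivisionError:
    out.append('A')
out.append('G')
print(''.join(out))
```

Execution trace: 'W' (except IndexError) → 'G' (after the try/except). Output: WG

Answer: WG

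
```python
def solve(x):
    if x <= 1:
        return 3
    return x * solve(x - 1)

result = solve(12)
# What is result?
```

solve(12) = 12 * 11 * 10 * 9 * 8 * 7 * 6 * 5 * 4 * 3 * 2 * 3 = 1437004800

Answer: 1437004800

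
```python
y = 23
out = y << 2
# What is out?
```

Trace:
`y = 23` → y = 23
`out = y << 2` → out = 92
So out = 92

Answer: 92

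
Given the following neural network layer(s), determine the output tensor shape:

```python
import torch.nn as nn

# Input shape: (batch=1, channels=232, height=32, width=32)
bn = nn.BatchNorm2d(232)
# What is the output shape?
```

Input: (1, 232, 32, 32) -> Output: (1, 232, 32, 32)

Answer: (1, 232, 32, 32)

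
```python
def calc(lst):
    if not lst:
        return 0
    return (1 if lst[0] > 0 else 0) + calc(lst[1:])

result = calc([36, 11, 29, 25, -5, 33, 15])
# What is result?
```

Count of positive elements in [36, 11, 29, 25, -5, 33, 15] = 6

Answer: 6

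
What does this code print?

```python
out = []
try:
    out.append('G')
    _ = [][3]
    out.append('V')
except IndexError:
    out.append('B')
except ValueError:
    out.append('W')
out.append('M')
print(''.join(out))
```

Execution trace: 'G' (try body) → 'B' (except IndexError) → 'M' (after the try/except). Output: GBM

Answer: GBM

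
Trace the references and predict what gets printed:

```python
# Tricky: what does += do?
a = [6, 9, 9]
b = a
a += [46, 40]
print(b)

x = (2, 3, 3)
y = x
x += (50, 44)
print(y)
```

Key concept: += behavior differs for mutable vs immutable.
Step by step:
`a = [6, 9, 9]` → a = [6, 9, 9]
`b = a` → b = [6, 9, 9] (same object as a)
`a += [46, 40]` → a = [6, 9, 9, 46, 40] (same object as b); b = [6, 9, 9, 46, 40] (same object as a)
`print(b)` → prints [6, 9, 9, 46, 40]
`x = (2, 3, 3)` → x = (2, 3, 3)
`y = x` → y = (2, 3, 3)
`x += (50, 44)` → x = (2, 3, 3, 50, 44)
`print(y)` → prints (2, 3, 3)

Answer:
[6, 9, 9, 46, 40]
(2, 3, 3)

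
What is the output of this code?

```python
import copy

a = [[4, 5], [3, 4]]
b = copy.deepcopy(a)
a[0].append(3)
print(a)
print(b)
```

Key concept: deep copy is fully independent.
Step by step:
`a = [[4, 5], [3, 4]]` → a = [[4, 5], [3, 4]]
`b = copy.deepcopy(a)` → b = [[4, 5], [3, 4]]
`a[0].append(3)` → a = [[4, 5, 3], [3, 4]]
`print(a)` → prints [[4, 5, 3], [3, 4]]
`print(b)` → prints [[4, 5], [3, 4]]

Answer:
[[4, 5, 3], [3, 4]]
[[4, 5], [3, 4]]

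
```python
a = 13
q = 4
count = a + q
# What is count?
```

Trace:
`a = 13` → a = 13
`q = 4` → q = 4
`count = a + q` → count = 17
So count = 17

Answer: 17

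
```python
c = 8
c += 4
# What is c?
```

Trace:
`c = 8` → c = 8
`c += 4` → c = 12
So c = 12

Answer: 12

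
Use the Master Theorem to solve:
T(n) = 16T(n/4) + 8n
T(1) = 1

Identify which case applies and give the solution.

a=16, b=4, f(n)=8n. log_4(16) = 2. Since c=1 < 2, Case 1 applies: T(n) = Θ(n^log_b(a)) = O(n^2).

Answer: O(n^2) - Case 1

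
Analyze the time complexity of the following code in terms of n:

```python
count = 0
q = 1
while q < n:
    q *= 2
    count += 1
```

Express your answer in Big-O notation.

Each loop level contributes: log n. Multiplying the contributions gives O(log n).

Answer: O(log n)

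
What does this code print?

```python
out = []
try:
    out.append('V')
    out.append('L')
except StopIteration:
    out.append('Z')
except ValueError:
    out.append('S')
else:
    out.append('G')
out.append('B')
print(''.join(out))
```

Execution trace: 'V' (try body) → 'L' (try body, no exception) → 'G' (else) → 'B' (after the try/except). Output: VLGB

Answer: VLGB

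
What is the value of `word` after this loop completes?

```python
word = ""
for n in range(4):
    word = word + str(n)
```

Concatenate digits 0 to 3
`word` takes the values: "" → "0" → "01" → "012" → "0123"

Answer: "0123"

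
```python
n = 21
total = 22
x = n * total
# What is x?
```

Trace:
`n = 21` → n = 21
`total = 22` → total = 22
`x = n * total` → x = 462
So x = 462

Answer: 462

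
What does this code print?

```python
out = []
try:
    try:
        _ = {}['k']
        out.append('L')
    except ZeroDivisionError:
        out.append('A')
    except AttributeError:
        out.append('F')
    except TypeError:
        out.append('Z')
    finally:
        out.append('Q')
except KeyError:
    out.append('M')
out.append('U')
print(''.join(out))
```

Execution trace: 'Q' (finally) → 'M' (outer except KeyError) → 'U' (after the try/except). Output: QMU

Answer: QMU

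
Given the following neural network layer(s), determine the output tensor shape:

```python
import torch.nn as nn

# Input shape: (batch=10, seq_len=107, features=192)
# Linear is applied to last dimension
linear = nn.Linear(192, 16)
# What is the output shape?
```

Input: (10, 107, 192) -> Output: (10, 107, 16)

Answer: (10, 107, 16)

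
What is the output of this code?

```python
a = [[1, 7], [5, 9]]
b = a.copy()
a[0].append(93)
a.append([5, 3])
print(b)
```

Key concept: shallow copy with nested lists.
Step by step:
`a = [[1, 7], [5, 9]]` → a = [[1, 7], [5, 9]]
`b = a.copy()` → b = [[1, 7], [5, 9]]
`a[0].append(93)` → a = [[1, 7, 93], [5, 9]]; b = [[1, 7, 93], [5, 9]]
`a.append([5, 3])` → a = [[1, 7, 93], [5, 9], [5, 3]]
`print(b)` → prints [[1, 7, 93], [5, 9]]

Answer: [[1, 7, 93], [5, 9]]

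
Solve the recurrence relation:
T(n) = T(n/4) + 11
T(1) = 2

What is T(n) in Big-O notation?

Each step divides n by 4 and adds 11. After log_4(n) steps we reach T(1)=2. So T(n) = 11·log_4(n) + 2 = O(log n).

Answer: O(log n)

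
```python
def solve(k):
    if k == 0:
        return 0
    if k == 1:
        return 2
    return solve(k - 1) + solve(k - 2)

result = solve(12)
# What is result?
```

Build up from base cases: solve(0)=0, solve(1)=2, solve(2)=2, solve(3)=4, solve(4)=6, solve(5)=10, solve(6)=16, ..., solve(12)=288

Answer: 288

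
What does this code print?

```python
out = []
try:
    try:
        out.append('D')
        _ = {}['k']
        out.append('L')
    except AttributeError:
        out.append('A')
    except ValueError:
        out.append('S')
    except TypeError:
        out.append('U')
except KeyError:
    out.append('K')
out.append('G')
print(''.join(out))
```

Execution trace: 'D' (try body) → 'K' (outer except KeyError) → 'G' (after the try/except). Output: DKG

Answer: DKG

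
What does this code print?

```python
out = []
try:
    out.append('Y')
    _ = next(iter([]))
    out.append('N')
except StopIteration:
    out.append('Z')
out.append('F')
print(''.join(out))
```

Execution trace: 'Y' (try body) → 'Z' (except StopIteration) → 'F' (after the try/except). Output: YZF

Answer: YZF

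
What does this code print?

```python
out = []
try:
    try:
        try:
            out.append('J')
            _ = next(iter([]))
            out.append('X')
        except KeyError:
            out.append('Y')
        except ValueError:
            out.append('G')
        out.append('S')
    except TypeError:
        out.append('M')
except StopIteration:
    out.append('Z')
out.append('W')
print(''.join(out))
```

Execution trace: 'J' (inner try body) → 'Z' (outer except StopIteration) → 'W' (after the try/except). Output: JZW

Answer: JZW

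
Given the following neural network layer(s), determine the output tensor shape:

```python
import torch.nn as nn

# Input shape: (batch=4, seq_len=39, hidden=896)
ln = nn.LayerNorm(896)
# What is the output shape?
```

Input: (4, 39, 896) -> Output: (4, 39, 896)

Answer: (4, 39, 896)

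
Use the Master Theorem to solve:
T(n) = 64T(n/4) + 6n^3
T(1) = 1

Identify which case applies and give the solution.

a=64, b=4, f(n)=6n^3. log_4(64) = 3. Since c=3 = 3, Case 2 applies: T(n) = Θ(n^log_b(a) · log n) = O(n^3 log n).

Answer: O(n^3 log n) - Case 2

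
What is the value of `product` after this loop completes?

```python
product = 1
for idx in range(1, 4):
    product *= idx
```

3! = 6
`product` takes the values: 1 → 2 → 6

Answer: 6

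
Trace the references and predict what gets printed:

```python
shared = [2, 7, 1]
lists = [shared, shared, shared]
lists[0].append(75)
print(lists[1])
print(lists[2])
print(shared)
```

Key concept: list of same reference.
Step by step:
`shared = [2, 7, 1]` → shared = [2, 7, 1]
`lists = [shared, shared, shared]` → lists = [[2, 7, 1], [2, 7, 1], [2, 7, 1]]
`lists[0].append(75)` → shared = [2, 7, 1, 75]; lists = [[2, 7, 1, 75], [2, 7, 1, 75], [2, 7, 1, 75]]
`print(lists[1])` → prints [2, 7, 1, 75]
`print(lists[2])` → prints [2, 7, 1, 75]
`print(shared)` → prints [2, 7, 1, 75]

Answer:
[2, 7, 1, 75]
[2, 7, 1, 75]
[2, 7, 1, 75]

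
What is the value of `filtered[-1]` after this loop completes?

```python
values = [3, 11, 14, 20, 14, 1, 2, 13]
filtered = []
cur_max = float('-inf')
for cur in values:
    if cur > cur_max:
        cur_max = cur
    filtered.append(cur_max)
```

Running max ends at 20
`filtered` takes the values: [] → [3] → [3, 11] → [3, 11, 14] → [3, 11, 14, 20] → [3, 11, 14, 20, 20] → [3, 11, 14, 20, 20, 20] → [3, 11, 14, 20, 20, 20, 20] → [3, 11, 14, 20, 20, 20, 20, 20]
So `filtered[-1]` = 20

Answer: 20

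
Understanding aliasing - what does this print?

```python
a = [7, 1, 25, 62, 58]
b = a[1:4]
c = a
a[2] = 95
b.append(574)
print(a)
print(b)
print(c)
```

Key concept: slice vs alias.
Step by step:
`a = [7, 1, 25, 62, 58]` → a = [7, 1, 25, 62, 58]
`b = a[1:4]` → b = [1, 25, 62]
`c = a` → c = [7, 1, 25, 62, 58] (same object as a)
`a[2] = 95` → a = [7, 1, 95, 62, 58] (same object as c); c = [7, 1, 95, 62, 58] (same object as a)
`b.append(574)` → b = [1, 25, 62, 574]
`print(a)` → prints [7, 1, 95, 62, 58]
`print(b)` → prints [1, 25, 62, 574]
`print(c)` → prints [7, 1, 95, 62, 58]

Answer:
[7, 1, 95, 62, 58]
[1, 25, 62, 574]
[7, 1, 95, 62, 58]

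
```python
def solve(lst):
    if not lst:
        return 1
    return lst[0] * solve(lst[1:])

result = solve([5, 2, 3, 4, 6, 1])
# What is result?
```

Product over [5, 2, 3, 4, 6, 1] = 5 * 2 * 3 * 4 * 6 * 1 = 720

Answer: 720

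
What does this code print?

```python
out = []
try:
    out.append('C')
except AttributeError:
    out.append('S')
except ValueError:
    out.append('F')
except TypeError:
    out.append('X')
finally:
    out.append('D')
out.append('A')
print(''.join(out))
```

Execution trace: 'C' (try body, no exception) → 'D' (finally) → 'A' (after the try/except). Output: CDA

Answer: CDA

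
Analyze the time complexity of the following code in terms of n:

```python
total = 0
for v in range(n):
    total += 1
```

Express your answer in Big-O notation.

Each loop level contributes: n. Multiplying the contributions gives O(n).

Answer: O(n)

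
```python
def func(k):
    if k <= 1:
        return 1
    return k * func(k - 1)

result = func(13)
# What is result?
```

func(13) = 13 * 12 * 11 * 10 * 9 * 8 * 7 * 6 * 5 * 4 * 3 * 2 * 1 = 6227020800

Answer: 6227020800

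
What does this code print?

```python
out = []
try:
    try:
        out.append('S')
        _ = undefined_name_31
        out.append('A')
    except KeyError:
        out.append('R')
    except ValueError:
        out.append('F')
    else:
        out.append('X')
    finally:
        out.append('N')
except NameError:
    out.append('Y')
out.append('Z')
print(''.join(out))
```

Execution trace: 'S' (try body) → 'N' (finally) → 'Y' (outer except NameError) → 'Z' (after the try/except). Output: SNYZ

Answer: SNYZ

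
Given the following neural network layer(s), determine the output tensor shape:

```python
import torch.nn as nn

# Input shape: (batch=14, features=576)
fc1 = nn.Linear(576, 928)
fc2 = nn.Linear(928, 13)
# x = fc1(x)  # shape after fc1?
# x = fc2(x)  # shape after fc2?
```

Input: (14, 576) -> after fc1: (14, 928) -> Output: (14, 13)

Answer: (14, 13)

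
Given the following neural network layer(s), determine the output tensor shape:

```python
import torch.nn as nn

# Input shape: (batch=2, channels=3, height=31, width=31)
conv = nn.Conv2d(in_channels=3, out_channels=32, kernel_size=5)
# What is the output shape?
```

Input: (2, 3, 31, 31) -> Output: (2, 32, 27, 27)

Answer: (2, 32, 27, 27)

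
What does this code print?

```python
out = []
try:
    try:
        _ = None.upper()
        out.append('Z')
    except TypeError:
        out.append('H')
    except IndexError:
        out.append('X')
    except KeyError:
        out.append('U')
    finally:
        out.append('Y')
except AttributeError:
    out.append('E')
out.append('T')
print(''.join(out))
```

Execution trace: 'Y' (finally) → 'E' (outer except AttributeError) → 'T' (after the try/except). Output: YET

Answer: YET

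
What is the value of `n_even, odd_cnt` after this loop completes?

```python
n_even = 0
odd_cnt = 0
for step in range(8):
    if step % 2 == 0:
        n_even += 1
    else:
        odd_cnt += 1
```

Count evens and odds in range(8)
`n_even, odd_cnt` takes the values: (0, 0) → (1, 0) → (1, 1) → (2, 1) → (2, 2) → (3, 2) → (3, 3) → (4, 3) → (4, 4)

Answer: 4, 4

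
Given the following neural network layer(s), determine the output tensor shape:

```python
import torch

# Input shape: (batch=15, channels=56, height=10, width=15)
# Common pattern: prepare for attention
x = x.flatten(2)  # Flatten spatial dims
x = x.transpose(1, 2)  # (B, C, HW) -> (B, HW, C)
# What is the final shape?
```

Input: (15, 56, 10, 15) -> after flatten(2): (15, 56, 150) -> Output: (15, 150, 56)

Answer: (15, 150, 56)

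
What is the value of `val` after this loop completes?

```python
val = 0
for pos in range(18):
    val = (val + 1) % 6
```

Increment mod 6, 18 times = 0
`val` takes the values: 0 → 1 → 2 → 3 → 4 → 5 → 0 → 1 → 2 → 3 → 4 → 5 → 0 → 1 → 2 → 3 → 4 → 5 → 0

Answer: 0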